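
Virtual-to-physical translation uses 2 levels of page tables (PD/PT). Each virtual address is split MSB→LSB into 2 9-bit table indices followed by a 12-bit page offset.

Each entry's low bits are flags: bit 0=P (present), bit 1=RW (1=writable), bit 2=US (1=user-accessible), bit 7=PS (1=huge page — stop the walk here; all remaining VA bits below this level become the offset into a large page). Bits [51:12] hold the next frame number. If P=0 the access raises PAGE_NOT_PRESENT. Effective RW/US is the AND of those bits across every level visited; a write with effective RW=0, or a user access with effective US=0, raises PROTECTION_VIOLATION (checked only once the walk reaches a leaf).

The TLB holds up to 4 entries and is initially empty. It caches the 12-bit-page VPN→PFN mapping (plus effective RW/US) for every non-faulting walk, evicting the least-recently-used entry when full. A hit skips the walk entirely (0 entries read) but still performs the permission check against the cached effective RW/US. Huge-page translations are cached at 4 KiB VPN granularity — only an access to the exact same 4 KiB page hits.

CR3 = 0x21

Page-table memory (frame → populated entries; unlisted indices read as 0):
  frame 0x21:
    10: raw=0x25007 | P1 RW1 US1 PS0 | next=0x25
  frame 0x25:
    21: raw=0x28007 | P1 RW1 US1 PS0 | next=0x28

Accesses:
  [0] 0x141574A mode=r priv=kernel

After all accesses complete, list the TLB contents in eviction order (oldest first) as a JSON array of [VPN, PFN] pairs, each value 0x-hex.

Walk each access:
#0 VA=0x141574A (r,kernel):
  [0] read 0x21 idx=10: raw=0x25007 flags P=1 W=1 U=1 S=0
  [1] read 0x25 idx=21: raw=0x28007 flags P=1 W=1 U=1 S=0
  ⇒ phys 0x2874A  [2 reads]

TLB: [["0x1415", "0x28"]]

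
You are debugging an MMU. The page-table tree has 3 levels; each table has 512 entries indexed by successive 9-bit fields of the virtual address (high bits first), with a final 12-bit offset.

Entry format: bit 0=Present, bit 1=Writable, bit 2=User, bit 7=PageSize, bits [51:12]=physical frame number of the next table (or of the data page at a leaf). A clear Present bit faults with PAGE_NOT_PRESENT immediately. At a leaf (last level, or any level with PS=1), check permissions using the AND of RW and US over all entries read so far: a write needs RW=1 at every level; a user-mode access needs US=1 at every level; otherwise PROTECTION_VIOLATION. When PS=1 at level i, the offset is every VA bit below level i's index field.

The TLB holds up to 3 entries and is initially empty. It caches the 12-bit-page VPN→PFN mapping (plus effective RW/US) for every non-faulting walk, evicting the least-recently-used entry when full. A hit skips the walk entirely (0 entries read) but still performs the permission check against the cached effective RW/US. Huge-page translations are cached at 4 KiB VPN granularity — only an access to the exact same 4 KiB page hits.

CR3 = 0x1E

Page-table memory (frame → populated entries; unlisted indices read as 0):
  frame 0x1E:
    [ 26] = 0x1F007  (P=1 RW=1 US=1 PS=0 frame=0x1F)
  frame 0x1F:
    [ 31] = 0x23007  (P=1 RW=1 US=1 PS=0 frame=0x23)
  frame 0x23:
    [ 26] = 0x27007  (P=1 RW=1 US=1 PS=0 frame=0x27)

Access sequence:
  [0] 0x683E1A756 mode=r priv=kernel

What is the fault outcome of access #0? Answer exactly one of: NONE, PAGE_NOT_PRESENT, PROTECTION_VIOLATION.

Walk each access:
#0 VA=0x683E1A756 (r,kernel):
  L0: frame=0x1E idx=26 entry=0x1F007 [P=1 RW=1 US=1 PS=0]
  L1: frame=0x1F idx=31 entry=0x23007 [P=1 RW=1 US=1 PS=0]
  L2: frame=0x23 idx=26 entry=0x27007 [P=1 RW=1 US=1 PS=0]
  ✓ 0x27756  — 3 lookups

Access #0 fault: NONE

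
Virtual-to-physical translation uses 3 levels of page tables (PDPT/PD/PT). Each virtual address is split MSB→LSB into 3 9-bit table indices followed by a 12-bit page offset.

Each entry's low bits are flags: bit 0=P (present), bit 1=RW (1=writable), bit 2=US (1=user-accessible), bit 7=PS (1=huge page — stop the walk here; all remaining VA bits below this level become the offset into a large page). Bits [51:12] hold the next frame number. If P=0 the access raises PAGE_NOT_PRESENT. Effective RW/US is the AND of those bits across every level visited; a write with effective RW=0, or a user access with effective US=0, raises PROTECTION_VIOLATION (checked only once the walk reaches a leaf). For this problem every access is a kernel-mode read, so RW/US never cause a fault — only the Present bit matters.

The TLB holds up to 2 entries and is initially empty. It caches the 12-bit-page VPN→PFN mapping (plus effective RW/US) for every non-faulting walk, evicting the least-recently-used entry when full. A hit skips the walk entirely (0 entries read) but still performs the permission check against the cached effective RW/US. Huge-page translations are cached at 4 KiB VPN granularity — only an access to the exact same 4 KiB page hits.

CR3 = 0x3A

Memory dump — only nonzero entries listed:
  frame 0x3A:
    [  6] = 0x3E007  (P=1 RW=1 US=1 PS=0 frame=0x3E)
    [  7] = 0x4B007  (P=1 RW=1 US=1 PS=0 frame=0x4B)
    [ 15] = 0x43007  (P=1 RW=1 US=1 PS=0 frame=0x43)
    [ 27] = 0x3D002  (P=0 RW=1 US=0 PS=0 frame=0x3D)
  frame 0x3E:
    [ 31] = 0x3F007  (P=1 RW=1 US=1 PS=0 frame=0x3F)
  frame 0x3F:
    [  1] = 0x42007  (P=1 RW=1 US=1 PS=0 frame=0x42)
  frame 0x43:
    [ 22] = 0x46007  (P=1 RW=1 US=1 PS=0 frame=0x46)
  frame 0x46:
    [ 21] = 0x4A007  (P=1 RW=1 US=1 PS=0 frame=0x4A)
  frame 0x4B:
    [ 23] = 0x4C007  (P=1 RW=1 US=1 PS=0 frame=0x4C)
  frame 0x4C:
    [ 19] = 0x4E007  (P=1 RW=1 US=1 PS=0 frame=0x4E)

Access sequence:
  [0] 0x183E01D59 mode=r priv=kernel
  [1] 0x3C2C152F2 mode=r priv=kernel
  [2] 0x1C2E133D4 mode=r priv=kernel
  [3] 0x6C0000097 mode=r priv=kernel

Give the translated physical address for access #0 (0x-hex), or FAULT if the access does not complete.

Trace:
#0 VA=0x183E01D59 (r,kernel):
  lvl0: tbl 0x3A, slot 6 ⇒ 0x3E007 (P1/RW1/US1/PS0)
  lvl1: tbl 0x3E, slot 31 ⇒ 0x3F007 (P1/RW1/US1/PS0)
  lvl2: tbl 0x3F, slot 1 ⇒ 0x42007 (P1/RW1/US1/PS0)
  → PA=0x42D59  (3 entries read)
#1 VA=0x3C2C152F2 (r,kernel):
  lvl0: tbl 0x3A, slot 15 ⇒ 0x43007 (P1/RW1/US1/PS0)
  lvl1: tbl 0x43, slot 22 ⇒ 0x46007 (P1/RW1/US1/PS0)
  lvl2: tbl 0x46, slot 21 ⇒ 0x4A007 (P1/RW1/US1/PS0)
  → PA=0x4A2F2  (3 entries read)
#2 VA=0x1C2E133D4 (r,kernel):
  lvl0: tbl 0x3A, slot 7 ⇒ 0x4B007 (P1/RW1/US1/PS0)
  lvl1: tbl 0x4B, slot 23 ⇒ 0x4C007 (P1/RW1/US1/PS0)
  lvl2: tbl 0x4C, slot 19 ⇒ 0x4E007 (P1/RW1/US1/PS0)
  → PA=0x4E3D4  (3 entries read)
#3 VA=0x6C0000097 (r,kernel):
  lvl0: tbl 0x3A, slot 27 ⇒ 0x3D002 (P0/RW1/US0/PS0)
  → PAGE_NOT_PRESENT  (1 entries read)

Access #0 PA: 0x42D59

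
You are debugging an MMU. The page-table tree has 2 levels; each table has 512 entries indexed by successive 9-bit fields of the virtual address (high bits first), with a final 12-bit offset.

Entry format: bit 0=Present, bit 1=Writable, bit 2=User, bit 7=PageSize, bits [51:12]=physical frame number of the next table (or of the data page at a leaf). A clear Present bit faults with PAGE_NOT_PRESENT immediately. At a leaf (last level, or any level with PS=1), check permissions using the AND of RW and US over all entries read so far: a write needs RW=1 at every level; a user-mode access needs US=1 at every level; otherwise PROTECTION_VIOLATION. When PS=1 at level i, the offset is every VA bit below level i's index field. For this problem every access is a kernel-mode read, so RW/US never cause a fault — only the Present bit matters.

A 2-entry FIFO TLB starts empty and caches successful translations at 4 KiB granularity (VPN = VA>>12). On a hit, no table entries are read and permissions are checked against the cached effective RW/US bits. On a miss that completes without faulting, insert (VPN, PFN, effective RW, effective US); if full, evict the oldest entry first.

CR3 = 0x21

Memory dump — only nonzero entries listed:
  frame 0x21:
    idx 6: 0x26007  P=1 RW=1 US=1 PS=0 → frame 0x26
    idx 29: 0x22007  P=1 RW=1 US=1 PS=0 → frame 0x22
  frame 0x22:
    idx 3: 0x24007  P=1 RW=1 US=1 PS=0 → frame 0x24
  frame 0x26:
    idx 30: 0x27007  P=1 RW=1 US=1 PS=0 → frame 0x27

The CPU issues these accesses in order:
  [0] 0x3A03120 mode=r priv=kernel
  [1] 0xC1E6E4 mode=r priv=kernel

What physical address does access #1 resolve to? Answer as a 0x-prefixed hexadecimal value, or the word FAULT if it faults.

Per-access translation:
#0 VA=0x3A03120 (r,kernel):
  L0: frame=0x21 idx=29 entry=0x22007 [P=1 RW=1 US=1 PS=0]
  L1: frame=0x22 idx=3 entry=0x24007 [P=1 RW=1 US=1 PS=0]
  → PA=0x24120  (2 entries read)
#1 VA=0xC1E6E4 (r,kernel):
  L0: frame=0x21 idx=6 entry=0x26007 [P=1 RW=1 US=1 PS=0]
  L1: frame=0x26 idx=30 entry=0x27007 [P=1 RW=1 US=1 PS=0]
  → PA=0x276E4  (2 entries read)

Access #1 PA: 0x276E4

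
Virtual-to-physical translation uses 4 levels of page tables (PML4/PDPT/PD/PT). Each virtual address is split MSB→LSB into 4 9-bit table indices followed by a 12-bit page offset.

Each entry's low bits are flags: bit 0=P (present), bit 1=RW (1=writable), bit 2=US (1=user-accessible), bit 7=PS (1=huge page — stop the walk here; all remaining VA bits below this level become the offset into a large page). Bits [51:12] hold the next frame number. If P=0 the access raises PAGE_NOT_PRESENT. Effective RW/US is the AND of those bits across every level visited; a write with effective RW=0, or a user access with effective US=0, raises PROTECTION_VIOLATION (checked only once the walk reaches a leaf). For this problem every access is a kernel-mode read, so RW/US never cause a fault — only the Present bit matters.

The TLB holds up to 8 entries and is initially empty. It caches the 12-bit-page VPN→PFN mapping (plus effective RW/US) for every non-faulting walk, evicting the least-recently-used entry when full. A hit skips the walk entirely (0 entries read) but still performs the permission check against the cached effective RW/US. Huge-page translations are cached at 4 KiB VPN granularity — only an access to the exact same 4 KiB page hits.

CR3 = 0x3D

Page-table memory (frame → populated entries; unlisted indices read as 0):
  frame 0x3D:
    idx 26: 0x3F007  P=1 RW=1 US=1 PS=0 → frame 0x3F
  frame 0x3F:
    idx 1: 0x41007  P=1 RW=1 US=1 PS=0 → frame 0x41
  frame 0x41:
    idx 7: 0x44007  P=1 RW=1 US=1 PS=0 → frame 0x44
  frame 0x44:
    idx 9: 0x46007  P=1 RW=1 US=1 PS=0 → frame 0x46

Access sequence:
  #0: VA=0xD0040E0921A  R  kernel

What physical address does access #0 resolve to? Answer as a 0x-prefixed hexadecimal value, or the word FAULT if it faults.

Trace:
#0 VA=0xD0040E0921A (r,kernel):
  L0 @0x3D[26] → 0x3F007  P=1,RW=1,US=1,PS=0
  L1 @0x3F[1] → 0x41007  P=1,RW=1,US=1,PS=0
  L2 @0x41[7] → 0x44007  P=1,RW=1,US=1,PS=0
  L3 @0x44[9] → 0x46007  P=1,RW=1,US=1,PS=0
  ✓ 0x4621A  — 4 lookups

Access #0 PA: 0x4621A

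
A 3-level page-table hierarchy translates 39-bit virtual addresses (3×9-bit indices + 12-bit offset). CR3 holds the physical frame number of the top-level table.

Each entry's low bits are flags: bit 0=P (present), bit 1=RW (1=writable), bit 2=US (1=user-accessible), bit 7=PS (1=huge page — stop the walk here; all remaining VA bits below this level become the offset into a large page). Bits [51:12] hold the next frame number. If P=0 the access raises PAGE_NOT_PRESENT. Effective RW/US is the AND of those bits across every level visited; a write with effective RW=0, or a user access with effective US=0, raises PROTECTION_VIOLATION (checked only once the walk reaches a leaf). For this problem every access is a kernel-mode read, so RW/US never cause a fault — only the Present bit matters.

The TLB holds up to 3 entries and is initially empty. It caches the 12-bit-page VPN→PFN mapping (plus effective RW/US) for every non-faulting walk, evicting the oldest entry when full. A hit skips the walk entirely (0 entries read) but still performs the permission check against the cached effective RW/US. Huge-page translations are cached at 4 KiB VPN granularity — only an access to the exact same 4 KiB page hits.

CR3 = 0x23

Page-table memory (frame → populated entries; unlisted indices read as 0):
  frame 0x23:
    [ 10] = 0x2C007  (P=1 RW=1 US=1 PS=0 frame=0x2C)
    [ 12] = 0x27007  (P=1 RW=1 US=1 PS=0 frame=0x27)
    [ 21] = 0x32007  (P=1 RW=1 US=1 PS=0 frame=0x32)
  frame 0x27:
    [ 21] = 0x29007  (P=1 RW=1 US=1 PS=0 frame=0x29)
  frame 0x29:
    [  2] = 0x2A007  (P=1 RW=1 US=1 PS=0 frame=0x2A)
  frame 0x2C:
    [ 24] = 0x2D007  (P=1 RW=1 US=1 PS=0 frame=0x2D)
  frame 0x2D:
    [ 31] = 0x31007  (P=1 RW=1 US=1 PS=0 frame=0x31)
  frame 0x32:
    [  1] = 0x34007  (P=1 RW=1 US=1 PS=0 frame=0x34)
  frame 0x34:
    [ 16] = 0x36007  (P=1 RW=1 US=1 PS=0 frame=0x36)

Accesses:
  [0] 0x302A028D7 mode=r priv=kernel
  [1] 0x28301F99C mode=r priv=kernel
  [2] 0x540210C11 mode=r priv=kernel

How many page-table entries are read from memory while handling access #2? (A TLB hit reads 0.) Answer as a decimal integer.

Walk each access:
#0 VA=0x302A028D7 (r,kernel):
  L0 @0x23[12] → 0x27007  P=1,RW=1,US=1,PS=0
  L1 @0x27[21] → 0x29007  P=1,RW=1,US=1,PS=0
  L2 @0x29[2] → 0x2A007  P=1,RW=1,US=1,PS=0
  → PA=0x2A8D7  (3 entries read)
#1 VA=0x28301F99C (r,kernel):
  L0 @0x23[10] → 0x2C007  P=1,RW=1,US=1,PS=0
  L1 @0x2C[24] → 0x2D007  P=1,RW=1,US=1,PS=0
  L2 @0x2D[31] → 0x31007  P=1,RW=1,US=1,PS=0
  → PA=0x3199C  (3 entries read)
#2 VA=0x540210C11 (r,kernel):
  L0 @0x23[21] → 0x32007  P=1,RW=1,US=1,PS=0
  L1 @0x32[1] → 0x34007  P=1,RW=1,US=1,PS=0
  L2 @0x34[16] → 0x36007  P=1,RW=1,US=1,PS=0
  → PA=0x36C11  (3 entries read)

Entries read for #2: 3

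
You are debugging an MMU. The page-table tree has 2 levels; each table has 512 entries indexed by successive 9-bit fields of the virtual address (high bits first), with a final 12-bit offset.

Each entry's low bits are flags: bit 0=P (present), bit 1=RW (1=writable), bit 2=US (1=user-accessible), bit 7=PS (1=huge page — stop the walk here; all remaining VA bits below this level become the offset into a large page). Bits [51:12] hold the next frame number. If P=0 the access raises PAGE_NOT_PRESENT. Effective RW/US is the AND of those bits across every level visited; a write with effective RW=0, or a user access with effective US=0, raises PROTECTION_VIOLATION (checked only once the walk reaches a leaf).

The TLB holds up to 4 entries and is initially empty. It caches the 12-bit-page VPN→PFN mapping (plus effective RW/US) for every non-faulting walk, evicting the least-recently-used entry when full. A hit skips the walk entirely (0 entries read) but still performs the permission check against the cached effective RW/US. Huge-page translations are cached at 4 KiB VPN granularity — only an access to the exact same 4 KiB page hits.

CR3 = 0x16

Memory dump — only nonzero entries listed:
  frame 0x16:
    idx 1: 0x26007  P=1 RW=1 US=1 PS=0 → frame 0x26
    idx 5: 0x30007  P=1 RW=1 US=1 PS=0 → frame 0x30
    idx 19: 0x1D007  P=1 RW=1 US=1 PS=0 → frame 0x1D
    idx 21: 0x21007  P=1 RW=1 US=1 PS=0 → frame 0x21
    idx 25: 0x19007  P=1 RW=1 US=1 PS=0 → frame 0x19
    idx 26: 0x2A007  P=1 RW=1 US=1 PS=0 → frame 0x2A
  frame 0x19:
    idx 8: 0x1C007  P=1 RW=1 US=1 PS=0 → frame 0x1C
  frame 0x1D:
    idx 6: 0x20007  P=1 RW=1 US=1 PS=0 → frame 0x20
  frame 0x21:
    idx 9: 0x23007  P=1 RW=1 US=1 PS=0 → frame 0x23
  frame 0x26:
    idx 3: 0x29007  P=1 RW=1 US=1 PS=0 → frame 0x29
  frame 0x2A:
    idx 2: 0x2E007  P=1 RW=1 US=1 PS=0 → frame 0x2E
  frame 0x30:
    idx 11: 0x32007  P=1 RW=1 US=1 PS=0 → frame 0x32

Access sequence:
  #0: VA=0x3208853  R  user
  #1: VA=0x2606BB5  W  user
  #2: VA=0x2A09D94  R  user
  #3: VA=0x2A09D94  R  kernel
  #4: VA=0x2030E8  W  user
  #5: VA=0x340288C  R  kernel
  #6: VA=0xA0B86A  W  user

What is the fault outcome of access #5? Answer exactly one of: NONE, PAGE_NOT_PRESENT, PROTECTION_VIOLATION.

Trace:
#0 VA=0x3208853 (r,user):
  [0] read 0x16 idx=25: raw=0x19007 flags P=1 W=1 U=1 S=0
  [1] read 0x19 idx=8: raw=0x1C007 flags P=1 W=1 U=1 S=0
  ✓ 0x1C853  — 2 lookups
#1 VA=0x2606BB5 (w,user):
  [0] read 0x16 idx=19: raw=0x1D007 flags P=1 W=1 U=1 S=0
  [1] read 0x1D idx=6: raw=0x20007 flags P=1 W=1 U=1 S=0
  ✓ 0x20BB5  — 2 lookups
#2 VA=0x2A09D94 (r,user):
  [0] read 0x16 idx=21: raw=0x21007 flags P=1 W=1 U=1 S=0
  [1] read 0x21 idx=9: raw=0x23007 flags P=1 W=1 U=1 S=0
  ✓ 0x23D94  — 2 lookups
#3 VA=0x2A09D94 (r,kernel):
  TLB hit vpn=0x2A09 → PA=0x23D94
#4 VA=0x2030E8 (w,user):
  [0] read 0x16 idx=1: raw=0x26007 flags P=1 W=1 U=1 S=0
  [1] read 0x26 idx=3: raw=0x29007 flags P=1 W=1 U=1 S=0
  ✓ 0x290E8  — 2 lookups
#5 VA=0x340288C (r,kernel):
  [0] read 0x16 idx=26: raw=0x2A007 flags P=1 W=1 U=1 S=0
  [1] read 0x2A idx=2: raw=0x2E007 flags P=1 W=1 U=1 S=0
  ✓ 0x2E88C  — 2 lookups
#6 VA=0xA0B86A (w,user):
  [0] read 0x16 idx=5: raw=0x30007 flags P=1 W=1 U=1 S=0
  [1] read 0x30 idx=11: raw=0x32007 flags P=1 W=1 U=1 S=0
  ✓ 0x3286A  — 2 lookups

Access #5 fault: NONE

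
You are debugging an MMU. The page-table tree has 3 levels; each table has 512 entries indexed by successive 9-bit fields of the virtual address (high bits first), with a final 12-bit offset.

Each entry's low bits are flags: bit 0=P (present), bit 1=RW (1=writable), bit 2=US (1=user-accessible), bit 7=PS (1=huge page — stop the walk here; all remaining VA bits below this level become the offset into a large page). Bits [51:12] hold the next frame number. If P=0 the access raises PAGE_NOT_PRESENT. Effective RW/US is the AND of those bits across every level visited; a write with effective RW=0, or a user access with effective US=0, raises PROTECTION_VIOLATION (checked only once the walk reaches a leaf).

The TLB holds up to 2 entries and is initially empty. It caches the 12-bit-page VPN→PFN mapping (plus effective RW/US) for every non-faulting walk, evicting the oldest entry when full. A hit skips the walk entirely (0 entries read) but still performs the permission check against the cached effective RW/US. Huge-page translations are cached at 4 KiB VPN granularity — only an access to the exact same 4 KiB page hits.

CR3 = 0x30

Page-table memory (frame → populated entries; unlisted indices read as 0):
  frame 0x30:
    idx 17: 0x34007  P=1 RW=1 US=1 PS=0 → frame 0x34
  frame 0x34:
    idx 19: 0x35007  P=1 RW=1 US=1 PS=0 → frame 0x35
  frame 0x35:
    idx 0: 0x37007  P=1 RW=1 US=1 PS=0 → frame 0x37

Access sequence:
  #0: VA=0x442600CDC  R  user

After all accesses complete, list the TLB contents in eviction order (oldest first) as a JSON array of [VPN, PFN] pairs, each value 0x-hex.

Per-access translation:
#0 VA=0x442600CDC (r,user):
  [0] read 0x30 idx=17: raw=0x34007 flags P=1 W=1 U=1 S=0
  [1] read 0x34 idx=19: raw=0x35007 flags P=1 W=1 U=1 S=0
  [2] read 0x35 idx=0: raw=0x37007 flags P=1 W=1 U=1 S=0
  ⇒ phys 0x37CDC  [3 reads]

TLB: [["0x442600", "0x37"]]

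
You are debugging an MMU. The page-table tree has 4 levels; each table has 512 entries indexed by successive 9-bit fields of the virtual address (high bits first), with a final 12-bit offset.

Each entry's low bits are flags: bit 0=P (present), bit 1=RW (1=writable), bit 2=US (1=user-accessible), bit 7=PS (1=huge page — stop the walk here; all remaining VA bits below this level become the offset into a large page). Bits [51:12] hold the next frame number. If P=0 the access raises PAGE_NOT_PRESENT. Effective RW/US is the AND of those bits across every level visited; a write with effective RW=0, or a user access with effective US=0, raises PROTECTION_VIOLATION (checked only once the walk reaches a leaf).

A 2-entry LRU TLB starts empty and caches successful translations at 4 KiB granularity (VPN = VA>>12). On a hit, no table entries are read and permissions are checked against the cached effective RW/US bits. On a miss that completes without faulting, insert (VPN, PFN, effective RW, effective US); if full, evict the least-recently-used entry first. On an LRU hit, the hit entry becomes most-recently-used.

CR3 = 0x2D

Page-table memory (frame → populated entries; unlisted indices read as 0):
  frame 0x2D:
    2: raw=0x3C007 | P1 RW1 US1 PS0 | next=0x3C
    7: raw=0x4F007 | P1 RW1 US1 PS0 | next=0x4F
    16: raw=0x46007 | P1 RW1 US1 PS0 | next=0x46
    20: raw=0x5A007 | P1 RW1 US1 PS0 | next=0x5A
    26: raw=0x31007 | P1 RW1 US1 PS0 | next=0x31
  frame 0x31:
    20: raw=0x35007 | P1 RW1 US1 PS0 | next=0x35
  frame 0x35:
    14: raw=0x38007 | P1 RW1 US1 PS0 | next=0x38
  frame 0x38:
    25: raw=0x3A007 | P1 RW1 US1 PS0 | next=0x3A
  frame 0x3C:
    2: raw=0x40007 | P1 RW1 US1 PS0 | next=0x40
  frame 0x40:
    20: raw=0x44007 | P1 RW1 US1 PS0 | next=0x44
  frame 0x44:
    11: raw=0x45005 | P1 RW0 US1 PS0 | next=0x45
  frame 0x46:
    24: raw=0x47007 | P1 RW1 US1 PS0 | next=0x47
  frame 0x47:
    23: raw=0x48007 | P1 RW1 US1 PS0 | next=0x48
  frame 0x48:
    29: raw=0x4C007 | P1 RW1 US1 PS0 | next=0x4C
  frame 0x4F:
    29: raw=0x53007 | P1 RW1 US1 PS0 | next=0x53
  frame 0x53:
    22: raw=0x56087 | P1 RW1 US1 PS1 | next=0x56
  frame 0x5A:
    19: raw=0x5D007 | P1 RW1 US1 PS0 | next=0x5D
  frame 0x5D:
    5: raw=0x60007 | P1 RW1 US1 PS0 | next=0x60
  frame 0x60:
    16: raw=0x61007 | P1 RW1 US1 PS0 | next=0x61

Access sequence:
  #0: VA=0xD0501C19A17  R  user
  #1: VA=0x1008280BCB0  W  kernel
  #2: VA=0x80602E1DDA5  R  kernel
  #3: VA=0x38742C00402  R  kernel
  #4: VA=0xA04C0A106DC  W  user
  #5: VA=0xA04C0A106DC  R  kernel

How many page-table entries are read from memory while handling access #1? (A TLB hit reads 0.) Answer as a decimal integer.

Walk each access:
#0 VA=0xD0501C19A17 (r,user):
  [0] read 0x2D idx=26: raw=0x31007 flags P=1 W=1 U=1 S=0
  [1] read 0x31 idx=20: raw=0x35007 flags P=1 W=1 U=1 S=0
  [2] read 0x35 idx=14: raw=0x38007 flags P=1 W=1 U=1 S=0
  [3] read 0x38 idx=25: raw=0x3A007 flags P=1 W=1 U=1 S=0
  ⇒ phys 0x3AA17  [4 reads]
#1 VA=0x1008280BCB0 (w,kernel):
  [0] read 0x2D idx=2: raw=0x3C007 flags P=1 W=1 U=1 S=0
  [1] read 0x3C idx=2: raw=0x40007 flags P=1 W=1 U=1 S=0
  [2] read 0x40 idx=20: raw=0x44007 flags P=1 W=1 U=1 S=0
  [3] read 0x44 idx=11: raw=0x45005 flags P=1 W=0 U=1 S=0
  ✗ PROTECTION_VIOLATION  [4 reads]
#2 VA=0x80602E1DDA5 (r,kernel):
  [0] read 0x2D idx=16: raw=0x46007 flags P=1 W=1 U=1 S=0
  [1] read 0x46 idx=24: raw=0x47007 flags P=1 W=1 U=1 S=0
  [2] read 0x47 idx=23: raw=0x48007 flags P=1 W=1 U=1 S=0
  [3] read 0x48 idx=29: raw=0x4C007 flags P=1 W=1 U=1 S=0
  ⇒ phys 0x4CDA5  [4 reads]
#3 VA=0x38742C00402 (r,kernel):
  [0] read 0x2D idx=7: raw=0x4F007 flags P=1 W=1 U=1 S=0
  [1] read 0x4F idx=29: raw=0x53007 flags P=1 W=1 U=1 S=0
  [2] read 0x53 idx=22: raw=0x56087 flags P=1 W=1 U=1 S=1
  ⇒ phys 0x56402 (huge @L2)  [3 reads]
#4 VA=0xA04C0A106DC (w,user):
  [0] read 0x2D idx=20: raw=0x5A007 flags P=1 W=1 U=1 S=0
  [1] read 0x5A idx=19: raw=0x5D007 flags P=1 W=1 U=1 S=0
  [2] read 0x5D idx=5: raw=0x60007 flags P=1 W=1 U=1 S=0
  [3] read 0x60 idx=16: raw=0x61007 flags P=1 W=1 U=1 S=0
  ⇒ phys 0x616DC  [4 reads]
#5 VA=0xA04C0A106DC (r,kernel):
  TLB hit vpn=0xA04C0A10 → PA=0x616DC

Entries read for #1: 4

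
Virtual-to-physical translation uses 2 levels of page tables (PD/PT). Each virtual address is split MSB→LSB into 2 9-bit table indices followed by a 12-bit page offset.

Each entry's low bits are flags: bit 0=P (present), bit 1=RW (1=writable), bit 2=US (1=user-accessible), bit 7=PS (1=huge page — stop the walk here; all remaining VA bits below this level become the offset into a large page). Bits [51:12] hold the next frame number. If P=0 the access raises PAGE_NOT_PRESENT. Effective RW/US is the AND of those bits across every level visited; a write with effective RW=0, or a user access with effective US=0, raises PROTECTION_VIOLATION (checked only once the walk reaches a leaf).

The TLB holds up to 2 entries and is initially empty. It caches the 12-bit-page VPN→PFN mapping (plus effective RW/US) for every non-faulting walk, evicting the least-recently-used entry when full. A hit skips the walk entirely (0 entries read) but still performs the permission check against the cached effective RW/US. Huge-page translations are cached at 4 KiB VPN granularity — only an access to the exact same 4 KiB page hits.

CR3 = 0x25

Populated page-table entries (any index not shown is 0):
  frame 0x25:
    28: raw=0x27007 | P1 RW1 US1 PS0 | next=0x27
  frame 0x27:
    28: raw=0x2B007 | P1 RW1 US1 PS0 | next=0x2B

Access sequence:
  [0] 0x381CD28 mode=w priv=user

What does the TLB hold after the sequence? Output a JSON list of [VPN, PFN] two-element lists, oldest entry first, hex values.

Per-access translation:
#0 VA=0x381CD28 (w,user):
  L0 @0x25[28] → 0x27007  P=1,RW=1,US=1,PS=0
  L1 @0x27[28] → 0x2B007  P=1,RW=1,US=1,PS=0
  → PA=0x2BD28  (2 entries read)

TLB: [["0x381C", "0x2B"]]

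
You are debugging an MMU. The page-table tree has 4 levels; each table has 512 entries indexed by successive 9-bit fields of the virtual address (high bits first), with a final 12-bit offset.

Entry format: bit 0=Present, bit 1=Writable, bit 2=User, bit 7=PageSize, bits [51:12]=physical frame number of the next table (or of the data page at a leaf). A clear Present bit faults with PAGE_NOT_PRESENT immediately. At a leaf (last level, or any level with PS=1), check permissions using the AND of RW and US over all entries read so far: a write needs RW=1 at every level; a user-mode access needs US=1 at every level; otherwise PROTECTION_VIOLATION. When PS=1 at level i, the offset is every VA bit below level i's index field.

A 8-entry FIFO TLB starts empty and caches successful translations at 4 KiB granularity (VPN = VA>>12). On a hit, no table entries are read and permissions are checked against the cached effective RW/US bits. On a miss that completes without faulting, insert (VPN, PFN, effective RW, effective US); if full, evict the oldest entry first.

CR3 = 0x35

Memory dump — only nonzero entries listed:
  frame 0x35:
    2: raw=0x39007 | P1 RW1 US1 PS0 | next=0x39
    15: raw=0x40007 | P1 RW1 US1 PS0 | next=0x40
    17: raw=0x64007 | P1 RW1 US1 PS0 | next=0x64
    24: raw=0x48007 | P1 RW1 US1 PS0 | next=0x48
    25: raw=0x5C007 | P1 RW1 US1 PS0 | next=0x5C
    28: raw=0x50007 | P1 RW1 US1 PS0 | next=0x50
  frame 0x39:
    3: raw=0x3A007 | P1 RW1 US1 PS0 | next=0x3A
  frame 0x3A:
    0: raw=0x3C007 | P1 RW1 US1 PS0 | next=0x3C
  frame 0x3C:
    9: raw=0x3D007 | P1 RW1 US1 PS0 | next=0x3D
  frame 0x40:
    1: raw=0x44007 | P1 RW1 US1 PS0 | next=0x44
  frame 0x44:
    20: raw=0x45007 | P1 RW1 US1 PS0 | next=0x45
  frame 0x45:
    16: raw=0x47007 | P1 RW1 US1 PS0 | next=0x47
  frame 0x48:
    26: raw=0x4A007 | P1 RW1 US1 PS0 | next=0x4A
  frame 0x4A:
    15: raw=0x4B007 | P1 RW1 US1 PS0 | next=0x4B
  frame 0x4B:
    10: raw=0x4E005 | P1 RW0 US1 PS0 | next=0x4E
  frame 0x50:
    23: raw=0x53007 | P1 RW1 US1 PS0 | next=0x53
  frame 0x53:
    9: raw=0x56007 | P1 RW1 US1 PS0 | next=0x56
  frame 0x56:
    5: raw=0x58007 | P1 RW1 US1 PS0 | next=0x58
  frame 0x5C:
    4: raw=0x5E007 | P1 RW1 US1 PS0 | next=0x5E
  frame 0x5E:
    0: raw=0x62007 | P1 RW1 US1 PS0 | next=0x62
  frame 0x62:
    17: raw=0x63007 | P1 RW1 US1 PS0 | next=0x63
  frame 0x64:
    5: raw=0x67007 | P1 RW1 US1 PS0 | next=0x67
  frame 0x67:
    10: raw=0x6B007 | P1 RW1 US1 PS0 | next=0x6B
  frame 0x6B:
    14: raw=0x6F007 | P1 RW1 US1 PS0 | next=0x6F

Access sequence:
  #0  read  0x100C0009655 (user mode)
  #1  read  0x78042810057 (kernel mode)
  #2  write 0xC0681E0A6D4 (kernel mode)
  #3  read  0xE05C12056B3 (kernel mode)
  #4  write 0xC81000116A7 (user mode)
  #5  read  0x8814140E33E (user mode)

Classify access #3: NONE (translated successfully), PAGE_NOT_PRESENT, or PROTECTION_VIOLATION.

Trace:
#0 VA=0x100C0009655 (r,user):
  lvl0: tbl 0x35, slot 2 ⇒ 0x39007 (P1/RW1/US1/PS0)
  lvl1: tbl 0x39, slot 3 ⇒ 0x3A007 (P1/RW1/US1/PS0)
  lvl2: tbl 0x3A, slot 0 ⇒ 0x3C007 (P1/RW1/US1/PS0)
  lvl3: tbl 0x3C, slot 9 ⇒ 0x3D007 (P1/RW1/US1/PS0)
  ✓ 0x3D655  — 4 lookups
#1 VA=0x78042810057 (r,kernel):
  lvl0: tbl 0x35, slot 15 ⇒ 0x40007 (P1/RW1/US1/PS0)
  lvl1: tbl 0x40, slot 1 ⇒ 0x44007 (P1/RW1/US1/PS0)
  lvl2: tbl 0x44, slot 20 ⇒ 0x45007 (P1/RW1/US1/PS0)
  lvl3: tbl 0x45, slot 16 ⇒ 0x47007 (P1/RW1/US1/PS0)
  ✓ 0x47057  — 4 lookups
#2 VA=0xC0681E0A6D4 (w,kernel):
  lvl0: tbl 0x35, slot 24 ⇒ 0x48007 (P1/RW1/US1/PS0)
  lvl1: tbl 0x48, slot 26 ⇒ 0x4A007 (P1/RW1/US1/PS0)
  lvl2: tbl 0x4A, slot 15 ⇒ 0x4B007 (P1/RW1/US1/PS0)
  lvl3: tbl 0x4B, slot 10 ⇒ 0x4E005 (P1/RW0/US1/PS0)
  ⇒ fault: PROTECTION_VIOLATION  — 4 lookups
#3 VA=0xE05C12056B3 (r,kernel):
  lvl0: tbl 0x35, slot 28 ⇒ 0x50007 (P1/RW1/US1/PS0)
  lvl1: tbl 0x50, slot 23 ⇒ 0x53007 (P1/RW1/US1/PS0)
  lvl2: tbl 0x53, slot 9 ⇒ 0x56007 (P1/RW1/US1/PS0)
  lvl3: tbl 0x56, slot 5 ⇒ 0x58007 (P1/RW1/US1/PS0)
  ✓ 0x586B3  — 4 lookups
#4 VA=0xC81000116A7 (w,user):
  lvl0: tbl 0x35, slot 25 ⇒ 0x5C007 (P1/RW1/US1/PS0)
  lvl1: tbl 0x5C, slot 4 ⇒ 0x5E007 (P1/RW1/US1/PS0)
  lvl2: tbl 0x5E, slot 0 ⇒ 0x62007 (P1/RW1/US1/PS0)
  lvl3: tbl 0x62, slot 17 ⇒ 0x63007 (P1/RW1/US1/PS0)
  ✓ 0x636A7  — 4 lookups
#5 VA=0x8814140E33E (r,user):
  lvl0: tbl 0x35, slot 17 ⇒ 0x64007 (P1/RW1/US1/PS0)
  lvl1: tbl 0x64, slot 5 ⇒ 0x67007 (P1/RW1/US1/PS0)
  lvl2: tbl 0x67, slot 10 ⇒ 0x6B007 (P1/RW1/US1/PS0)
  lvl3: tbl 0x6B, slot 14 ⇒ 0x6F007 (P1/RW1/US1/PS0)
  ✓ 0x6F33E  — 4 lookups

Access #3 fault: NONE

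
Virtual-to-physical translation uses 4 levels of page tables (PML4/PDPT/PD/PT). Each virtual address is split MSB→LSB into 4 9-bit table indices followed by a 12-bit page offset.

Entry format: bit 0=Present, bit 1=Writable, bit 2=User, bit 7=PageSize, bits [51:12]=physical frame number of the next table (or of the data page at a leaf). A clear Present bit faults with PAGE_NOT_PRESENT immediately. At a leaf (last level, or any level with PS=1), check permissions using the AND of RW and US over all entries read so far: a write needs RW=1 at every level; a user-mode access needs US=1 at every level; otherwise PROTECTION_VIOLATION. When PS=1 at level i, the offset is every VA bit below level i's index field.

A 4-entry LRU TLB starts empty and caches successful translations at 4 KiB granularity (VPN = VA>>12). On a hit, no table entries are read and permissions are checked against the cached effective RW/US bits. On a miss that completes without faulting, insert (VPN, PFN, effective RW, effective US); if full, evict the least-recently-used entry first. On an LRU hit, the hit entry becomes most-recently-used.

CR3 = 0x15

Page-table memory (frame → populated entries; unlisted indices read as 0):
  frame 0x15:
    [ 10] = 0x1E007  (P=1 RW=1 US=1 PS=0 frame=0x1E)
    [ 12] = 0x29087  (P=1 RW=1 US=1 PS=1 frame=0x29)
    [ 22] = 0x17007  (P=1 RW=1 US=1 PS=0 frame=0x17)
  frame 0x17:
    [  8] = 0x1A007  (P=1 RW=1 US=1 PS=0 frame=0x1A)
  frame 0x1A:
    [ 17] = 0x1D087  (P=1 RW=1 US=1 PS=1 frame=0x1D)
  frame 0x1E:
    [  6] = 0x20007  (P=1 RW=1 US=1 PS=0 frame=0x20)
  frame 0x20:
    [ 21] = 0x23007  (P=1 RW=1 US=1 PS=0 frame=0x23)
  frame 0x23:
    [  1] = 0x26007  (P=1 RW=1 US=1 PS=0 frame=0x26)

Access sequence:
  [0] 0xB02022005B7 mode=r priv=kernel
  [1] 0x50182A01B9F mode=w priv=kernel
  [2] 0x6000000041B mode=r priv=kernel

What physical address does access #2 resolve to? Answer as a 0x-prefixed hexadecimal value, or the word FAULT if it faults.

Per-access translation:
#0 VA=0xB02022005B7 (r,kernel):
  L0: frame=0x15 idx=22 entry=0x17007 [P=1 RW=1 US=1 PS=0]
  L1: frame=0x17 idx=8 entry=0x1A007 [P=1 RW=1 US=1 PS=0]
  L2: frame=0x1A idx=17 entry=0x1D087 [P=1 RW=1 US=1 PS=1]
  ✓ 0x1D5B7 (huge @L2)  — 3 lookups
#1 VA=0x50182A01B9F (w,kernel):
  L0: frame=0x15 idx=10 entry=0x1E007 [P=1 RW=1 US=1 PS=0]
  L1: frame=0x1E idx=6 entry=0x20007 [P=1 RW=1 US=1 PS=0]
  L2: frame=0x20 idx=21 entry=0x23007 [P=1 RW=1 US=1 PS=0]
  L3: frame=0x23 idx=1 entry=0x26007 [P=1 RW=1 US=1 PS=0]
  ✓ 0x26B9F  — 4 lookups
#2 VA=0x6000000041B (r,kernel):
  L0: frame=0x15 idx=12 entry=0x29087 [P=1 RW=1 US=1 PS=1]
  ✓ 0x2941B (huge @L0)  — 1 lookups

Access #2 PA: 0x2941B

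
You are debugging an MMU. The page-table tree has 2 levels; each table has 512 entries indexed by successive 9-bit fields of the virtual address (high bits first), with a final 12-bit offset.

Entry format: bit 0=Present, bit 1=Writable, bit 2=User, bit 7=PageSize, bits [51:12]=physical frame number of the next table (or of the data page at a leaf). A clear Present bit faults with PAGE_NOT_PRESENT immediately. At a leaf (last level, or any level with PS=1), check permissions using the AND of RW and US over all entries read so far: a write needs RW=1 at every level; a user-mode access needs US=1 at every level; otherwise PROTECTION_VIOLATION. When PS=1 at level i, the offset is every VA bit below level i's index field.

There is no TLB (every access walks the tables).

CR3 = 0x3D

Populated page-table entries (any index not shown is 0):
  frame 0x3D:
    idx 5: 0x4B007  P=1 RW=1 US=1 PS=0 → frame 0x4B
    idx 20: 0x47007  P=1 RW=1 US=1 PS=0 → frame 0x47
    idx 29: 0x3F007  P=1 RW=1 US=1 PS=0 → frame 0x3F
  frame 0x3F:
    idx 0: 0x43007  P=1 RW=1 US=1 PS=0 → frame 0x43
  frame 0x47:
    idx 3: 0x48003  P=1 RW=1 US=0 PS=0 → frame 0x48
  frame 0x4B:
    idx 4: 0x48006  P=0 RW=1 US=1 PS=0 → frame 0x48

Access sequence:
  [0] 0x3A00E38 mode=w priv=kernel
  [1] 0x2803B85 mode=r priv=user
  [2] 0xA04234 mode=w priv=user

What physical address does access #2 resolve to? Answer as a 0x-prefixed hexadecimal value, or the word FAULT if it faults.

Per-access translation:
#0 VA=0x3A00E38 (w,kernel):
  L0: frame=0x3D idx=29 entry=0x3F007 [P=1 RW=1 US=1 PS=0]
  L1: frame=0x3F idx=0 entry=0x43007 [P=1 RW=1 US=1 PS=0]
  → PA=0x43E38  (2 entries read)
#1 VA=0x2803B85 (r,user):
  L0: frame=0x3D idx=20 entry=0x47007 [P=1 RW=1 US=1 PS=0]
  L1: frame=0x47 idx=3 entry=0x48003 [P=1 RW=1 US=0 PS=0]
  ⇒ fault: PROTECTION_VIOLATION  — 2 lookups
#2 VA=0xA04234 (w,user):
  L0: frame=0x3D idx=5 entry=0x4B007 [P=1 RW=1 US=1 PS=0]
  L1: frame=0x4B idx=4 entry=0x48006 [P=0 RW=1 US=1 PS=0]
  ⇒ fault: PAGE_NOT_PRESENT  — 2 lookups

Access #2 PA: FAULT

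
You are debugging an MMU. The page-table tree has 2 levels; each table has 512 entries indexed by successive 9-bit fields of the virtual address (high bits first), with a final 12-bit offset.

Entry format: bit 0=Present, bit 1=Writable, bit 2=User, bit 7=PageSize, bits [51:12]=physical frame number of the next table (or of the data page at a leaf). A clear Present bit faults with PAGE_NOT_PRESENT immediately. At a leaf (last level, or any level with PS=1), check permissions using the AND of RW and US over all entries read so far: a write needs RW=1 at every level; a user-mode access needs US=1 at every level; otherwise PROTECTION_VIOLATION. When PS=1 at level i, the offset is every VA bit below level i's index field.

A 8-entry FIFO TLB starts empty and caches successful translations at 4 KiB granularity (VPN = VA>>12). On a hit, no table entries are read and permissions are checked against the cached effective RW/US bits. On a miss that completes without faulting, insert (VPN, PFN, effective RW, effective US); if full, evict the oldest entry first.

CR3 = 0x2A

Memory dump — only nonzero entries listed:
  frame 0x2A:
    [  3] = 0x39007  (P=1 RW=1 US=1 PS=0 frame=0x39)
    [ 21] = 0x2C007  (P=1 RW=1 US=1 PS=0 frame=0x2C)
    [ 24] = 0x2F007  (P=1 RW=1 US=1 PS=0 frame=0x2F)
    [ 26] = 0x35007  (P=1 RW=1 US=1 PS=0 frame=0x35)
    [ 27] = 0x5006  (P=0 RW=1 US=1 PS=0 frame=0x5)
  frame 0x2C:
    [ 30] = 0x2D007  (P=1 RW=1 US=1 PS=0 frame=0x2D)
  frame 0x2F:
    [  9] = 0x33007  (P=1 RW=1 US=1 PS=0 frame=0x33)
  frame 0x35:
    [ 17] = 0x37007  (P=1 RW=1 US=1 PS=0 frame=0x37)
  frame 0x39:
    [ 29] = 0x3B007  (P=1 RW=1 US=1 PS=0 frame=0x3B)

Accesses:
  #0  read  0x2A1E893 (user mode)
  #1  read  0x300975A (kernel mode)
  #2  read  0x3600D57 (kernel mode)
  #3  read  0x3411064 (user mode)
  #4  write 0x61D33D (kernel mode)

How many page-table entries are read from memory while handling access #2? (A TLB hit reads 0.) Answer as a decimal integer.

Trace:
#0 VA=0x2A1E893 (r,user):
  L0: frame=0x2A idx=21 entry=0x2C007 [P=1 RW=1 US=1 PS=0]
  L1: frame=0x2C idx=30 entry=0x2D007 [P=1 RW=1 US=1 PS=0]
  ⇒ phys 0x2D893  [2 reads]
#1 VA=0x300975A (r,kernel):
  L0: frame=0x2A idx=24 entry=0x2F007 [P=1 RW=1 US=1 PS=0]
  L1: frame=0x2F idx=9 entry=0x33007 [P=1 RW=1 US=1 PS=0]
  ⇒ phys 0x3375A  [2 reads]
#2 VA=0x3600D57 (r,kernel):
  L0: frame=0x2A idx=27 entry=0x5006 [P=0 RW=1 US=1 PS=0]
  → PAGE_NOT_PRESENT  (1 entries read)
#3 VA=0x3411064 (r,user):
  L0: frame=0x2A idx=26 entry=0x35007 [P=1 RW=1 US=1 PS=0]
  L1: frame=0x35 idx=17 entry=0x37007 [P=1 RW=1 US=1 PS=0]
  ⇒ phys 0x37064  [2 reads]
#4 VA=0x61D33D (w,kernel):
  L0: frame=0x2A idx=3 entry=0x39007 [P=1 RW=1 US=1 PS=0]
  L1: frame=0x39 idx=29 entry=0x3B007 [P=1 RW=1 US=1 PS=0]
  ⇒ phys 0x3B33D  [2 reads]

Entries read for #2: 1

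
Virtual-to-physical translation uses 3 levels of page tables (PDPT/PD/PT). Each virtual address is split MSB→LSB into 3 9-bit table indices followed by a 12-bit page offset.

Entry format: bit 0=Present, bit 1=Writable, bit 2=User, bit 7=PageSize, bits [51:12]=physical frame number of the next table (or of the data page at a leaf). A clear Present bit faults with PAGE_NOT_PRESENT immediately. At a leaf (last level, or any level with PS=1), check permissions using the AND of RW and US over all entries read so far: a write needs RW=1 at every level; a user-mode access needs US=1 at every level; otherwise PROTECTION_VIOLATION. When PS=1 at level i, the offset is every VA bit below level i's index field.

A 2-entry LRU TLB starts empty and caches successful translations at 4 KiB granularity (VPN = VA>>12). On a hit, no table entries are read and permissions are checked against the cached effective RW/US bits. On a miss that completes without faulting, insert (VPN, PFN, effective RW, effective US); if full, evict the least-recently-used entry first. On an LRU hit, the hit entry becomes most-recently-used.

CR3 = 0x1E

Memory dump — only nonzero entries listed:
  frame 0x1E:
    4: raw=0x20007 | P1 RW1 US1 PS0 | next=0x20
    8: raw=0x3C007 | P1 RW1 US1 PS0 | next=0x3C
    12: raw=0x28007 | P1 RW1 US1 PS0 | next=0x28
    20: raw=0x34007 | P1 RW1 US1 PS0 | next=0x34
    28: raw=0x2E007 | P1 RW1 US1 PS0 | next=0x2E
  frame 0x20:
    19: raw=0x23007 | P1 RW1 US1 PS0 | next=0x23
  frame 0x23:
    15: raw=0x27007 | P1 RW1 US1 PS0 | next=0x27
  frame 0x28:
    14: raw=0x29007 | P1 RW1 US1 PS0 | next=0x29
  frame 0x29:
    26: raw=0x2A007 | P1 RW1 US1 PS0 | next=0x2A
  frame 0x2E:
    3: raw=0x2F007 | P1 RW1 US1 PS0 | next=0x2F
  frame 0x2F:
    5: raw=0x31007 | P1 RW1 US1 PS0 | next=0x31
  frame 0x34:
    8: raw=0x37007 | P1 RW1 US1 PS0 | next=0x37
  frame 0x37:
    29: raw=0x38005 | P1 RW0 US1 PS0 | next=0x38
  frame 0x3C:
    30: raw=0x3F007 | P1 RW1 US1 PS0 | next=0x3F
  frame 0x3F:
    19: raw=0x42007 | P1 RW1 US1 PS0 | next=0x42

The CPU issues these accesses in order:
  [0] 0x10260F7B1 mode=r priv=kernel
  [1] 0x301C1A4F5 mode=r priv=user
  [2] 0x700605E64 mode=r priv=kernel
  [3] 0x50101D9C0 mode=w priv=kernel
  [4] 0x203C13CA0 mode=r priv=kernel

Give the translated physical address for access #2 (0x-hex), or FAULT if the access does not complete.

Trace:
#0 VA=0x10260F7B1 (r,kernel):
  lvl0: tbl 0x1E, slot 4 ⇒ 0x20007 (P1/RW1/US1/PS0)
  lvl1: tbl 0x20, slot 19 ⇒ 0x23007 (P1/RW1/US1/PS0)
  lvl2: tbl 0x23, slot 15 ⇒ 0x27007 (P1/RW1/US1/PS0)
  → PA=0x277B1  (3 entries read)
#1 VA=0x301C1A4F5 (r,user):
  lvl0: tbl 0x1E, slot 12 ⇒ 0x28007 (P1/RW1/US1/PS0)
  lvl1: tbl 0x28, slot 14 ⇒ 0x29007 (P1/RW1/US1/PS0)
  lvl2: tbl 0x29, slot 26 ⇒ 0x2A007 (P1/RW1/US1/PS0)
  → PA=0x2A4F5  (3 entries read)
#2 VA=0x700605E64 (r,kernel):
  lvl0: tbl 0x1E, slot 28 ⇒ 0x2E007 (P1/RW1/US1/PS0)
  lvl1: tbl 0x2E, slot 3 ⇒ 0x2F007 (P1/RW1/US1/PS0)
  lvl2: tbl 0x2F, slot 5 ⇒ 0x31007 (P1/RW1/US1/PS0)
  → PA=0x31E64  (3 entries read)
#3 VA=0x50101D9C0 (w,kernel):
  lvl0: tbl 0x1E, slot 20 ⇒ 0x34007 (P1/RW1/US1/PS0)
  lvl1: tbl 0x34, slot 8 ⇒ 0x37007 (P1/RW1/US1/PS0)
  lvl2: tbl 0x37, slot 29 ⇒ 0x38005 (P1/RW0/US1/PS0)
  ⇒ fault: PROTECTION_VIOLATION  — 3 lookups
#4 VA=0x203C13CA0 (r,kernel):
  lvl0: tbl 0x1E, slot 8 ⇒ 0x3C007 (P1/RW1/US1/PS0)
  lvl1: tbl 0x3C, slot 30 ⇒ 0x3F007 (P1/RW1/US1/PS0)
  lvl2: tbl 0x3F, slot 19 ⇒ 0x42007 (P1/RW1/US1/PS0)
  → PA=0x42CA0  (3 entries read)

Access #2 PA: 0x31E64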